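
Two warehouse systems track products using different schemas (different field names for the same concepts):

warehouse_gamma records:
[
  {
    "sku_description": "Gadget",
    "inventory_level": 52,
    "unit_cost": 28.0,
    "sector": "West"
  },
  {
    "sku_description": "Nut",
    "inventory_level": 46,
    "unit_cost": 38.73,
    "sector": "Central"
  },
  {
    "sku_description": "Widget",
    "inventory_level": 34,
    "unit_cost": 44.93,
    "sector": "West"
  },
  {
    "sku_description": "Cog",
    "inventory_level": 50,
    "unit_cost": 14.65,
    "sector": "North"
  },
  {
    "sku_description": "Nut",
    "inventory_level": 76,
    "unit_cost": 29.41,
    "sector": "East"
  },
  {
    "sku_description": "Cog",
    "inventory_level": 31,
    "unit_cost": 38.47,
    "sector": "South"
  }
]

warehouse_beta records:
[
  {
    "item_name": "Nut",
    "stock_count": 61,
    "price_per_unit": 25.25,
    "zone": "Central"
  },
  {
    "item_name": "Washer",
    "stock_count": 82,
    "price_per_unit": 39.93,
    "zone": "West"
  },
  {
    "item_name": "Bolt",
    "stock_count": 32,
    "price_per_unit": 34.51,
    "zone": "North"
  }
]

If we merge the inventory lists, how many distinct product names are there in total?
6

Schema mapping: "sku_description" (warehouse_gamma) = "item_name" (warehouse_beta) = product name

Products in warehouse_gamma: ['Cog', 'Gadget', 'Nut', 'Widget']
Products in warehouse_beta: ['Bolt', 'Nut', 'Washer']

Union (unique products): ['Bolt', 'Cog', 'Gadget', 'Nut', 'Washer', 'Widget']
Count: 6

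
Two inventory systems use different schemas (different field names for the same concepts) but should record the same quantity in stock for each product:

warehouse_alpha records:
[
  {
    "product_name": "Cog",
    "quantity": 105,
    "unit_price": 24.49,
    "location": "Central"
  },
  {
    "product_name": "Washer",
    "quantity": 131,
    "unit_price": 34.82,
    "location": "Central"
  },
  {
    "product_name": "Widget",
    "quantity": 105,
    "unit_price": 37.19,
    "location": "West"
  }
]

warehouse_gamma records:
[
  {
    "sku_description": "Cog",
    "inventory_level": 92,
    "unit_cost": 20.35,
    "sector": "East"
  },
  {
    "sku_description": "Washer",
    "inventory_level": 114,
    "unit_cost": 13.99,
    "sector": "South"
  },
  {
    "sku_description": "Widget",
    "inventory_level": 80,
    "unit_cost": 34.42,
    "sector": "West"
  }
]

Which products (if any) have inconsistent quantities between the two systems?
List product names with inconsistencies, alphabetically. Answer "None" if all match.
Cog, Washer, Widget

Schema mappings:
- "product_name" (warehouse_alpha) = "sku_description" (warehouse_gamma) = product name
- "quantity" (warehouse_alpha) = "inventory_level" (warehouse_gamma) = quantity

Comparison:
  Cog: 105 vs 92 - MISMATCH
  Washer: 131 vs 114 - MISMATCH
  Widget: 105 vs 80 - MISMATCH

Products with inconsistencies: Cog, Washer, Widget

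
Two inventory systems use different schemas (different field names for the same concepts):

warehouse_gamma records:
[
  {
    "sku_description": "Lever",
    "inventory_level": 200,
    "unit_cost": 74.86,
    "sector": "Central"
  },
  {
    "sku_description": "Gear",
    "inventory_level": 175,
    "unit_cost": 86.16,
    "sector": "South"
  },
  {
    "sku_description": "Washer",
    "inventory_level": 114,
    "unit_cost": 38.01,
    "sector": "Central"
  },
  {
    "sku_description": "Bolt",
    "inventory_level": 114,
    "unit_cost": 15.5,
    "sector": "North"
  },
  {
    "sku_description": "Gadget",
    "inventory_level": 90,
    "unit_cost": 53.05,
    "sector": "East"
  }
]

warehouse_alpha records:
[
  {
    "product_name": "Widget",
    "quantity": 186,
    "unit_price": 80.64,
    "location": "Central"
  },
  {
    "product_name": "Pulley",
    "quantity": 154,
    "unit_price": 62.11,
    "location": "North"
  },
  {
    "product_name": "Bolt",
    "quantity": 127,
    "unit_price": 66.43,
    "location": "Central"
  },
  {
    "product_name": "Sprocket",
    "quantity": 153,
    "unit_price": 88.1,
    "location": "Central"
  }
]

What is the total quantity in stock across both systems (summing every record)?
1313

To reconcile these schemas, identify the field holding the quantity in stock in each system:
1. In warehouse_gamma it is "inventory_level"
2. In warehouse_alpha it is "quantity"

From warehouse_gamma: 200 + 175 + 114 + 114 + 90 = 693
From warehouse_alpha: 186 + 154 + 127 + 153 = 620

Total: 693 + 620 = 1313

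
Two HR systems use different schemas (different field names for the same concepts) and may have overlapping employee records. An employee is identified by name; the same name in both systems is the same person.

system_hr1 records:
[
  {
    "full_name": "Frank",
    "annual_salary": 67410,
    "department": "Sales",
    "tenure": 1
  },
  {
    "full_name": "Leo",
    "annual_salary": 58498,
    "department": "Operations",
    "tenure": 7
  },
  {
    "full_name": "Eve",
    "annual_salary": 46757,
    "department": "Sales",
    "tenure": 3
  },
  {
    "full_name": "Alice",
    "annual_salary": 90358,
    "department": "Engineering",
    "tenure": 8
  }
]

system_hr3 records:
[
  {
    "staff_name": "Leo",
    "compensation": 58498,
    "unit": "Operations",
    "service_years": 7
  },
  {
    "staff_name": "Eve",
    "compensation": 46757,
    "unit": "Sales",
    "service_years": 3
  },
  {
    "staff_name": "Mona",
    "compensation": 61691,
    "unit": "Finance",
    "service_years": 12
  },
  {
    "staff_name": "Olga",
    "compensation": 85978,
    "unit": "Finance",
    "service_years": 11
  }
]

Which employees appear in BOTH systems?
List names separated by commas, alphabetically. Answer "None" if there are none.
Eve, Leo

Schema mapping: "full_name" (system_hr1) = "staff_name" (system_hr3) = employee name

Names in system_hr1: ['Alice', 'Eve', 'Frank', 'Leo']
Names in system_hr3: ['Eve', 'Leo', 'Mona', 'Olga']

Intersection: ['Eve', 'Leo']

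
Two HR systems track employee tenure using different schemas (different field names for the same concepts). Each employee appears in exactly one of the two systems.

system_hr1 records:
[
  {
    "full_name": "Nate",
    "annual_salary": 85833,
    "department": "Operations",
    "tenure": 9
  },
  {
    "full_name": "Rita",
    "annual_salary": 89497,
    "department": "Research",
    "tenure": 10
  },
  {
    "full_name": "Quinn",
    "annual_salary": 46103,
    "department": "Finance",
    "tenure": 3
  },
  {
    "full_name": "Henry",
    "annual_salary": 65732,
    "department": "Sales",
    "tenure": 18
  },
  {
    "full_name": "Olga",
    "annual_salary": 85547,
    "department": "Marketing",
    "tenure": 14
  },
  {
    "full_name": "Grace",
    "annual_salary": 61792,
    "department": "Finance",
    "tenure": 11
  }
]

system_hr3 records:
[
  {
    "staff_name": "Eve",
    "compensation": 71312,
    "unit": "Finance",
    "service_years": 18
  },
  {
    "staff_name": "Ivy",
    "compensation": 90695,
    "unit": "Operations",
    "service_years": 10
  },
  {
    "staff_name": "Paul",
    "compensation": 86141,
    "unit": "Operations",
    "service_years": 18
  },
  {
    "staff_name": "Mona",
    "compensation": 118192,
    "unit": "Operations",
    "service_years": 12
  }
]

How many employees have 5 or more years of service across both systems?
9

Reconcile schemas: "tenure" (system_hr1) = "service_years" (system_hr3) = years of service

From system_hr1: 5 employees with >= 5 years
From system_hr3: 4 employees with >= 5 years

Total: 5 + 4 = 9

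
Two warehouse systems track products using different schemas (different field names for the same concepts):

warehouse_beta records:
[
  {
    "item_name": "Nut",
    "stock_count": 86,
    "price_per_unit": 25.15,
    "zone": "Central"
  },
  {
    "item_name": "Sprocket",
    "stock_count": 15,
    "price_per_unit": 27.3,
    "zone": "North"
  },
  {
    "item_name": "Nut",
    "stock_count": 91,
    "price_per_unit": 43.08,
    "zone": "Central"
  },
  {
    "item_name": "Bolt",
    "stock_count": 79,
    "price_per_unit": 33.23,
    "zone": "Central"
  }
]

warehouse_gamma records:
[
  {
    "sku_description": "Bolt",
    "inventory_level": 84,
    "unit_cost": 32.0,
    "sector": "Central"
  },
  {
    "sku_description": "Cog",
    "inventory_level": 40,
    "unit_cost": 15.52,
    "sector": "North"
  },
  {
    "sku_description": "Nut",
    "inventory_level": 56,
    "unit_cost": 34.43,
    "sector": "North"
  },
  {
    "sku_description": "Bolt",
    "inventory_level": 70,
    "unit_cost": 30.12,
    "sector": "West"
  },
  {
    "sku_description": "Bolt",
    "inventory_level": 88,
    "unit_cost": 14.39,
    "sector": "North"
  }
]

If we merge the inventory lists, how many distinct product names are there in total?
4

Schema mapping: "item_name" (warehouse_beta) = "sku_description" (warehouse_gamma) = product name

Products in warehouse_beta: ['Bolt', 'Nut', 'Sprocket']
Products in warehouse_gamma: ['Bolt', 'Cog', 'Nut']

Union (unique products): ['Bolt', 'Cog', 'Nut', 'Sprocket']
Count: 4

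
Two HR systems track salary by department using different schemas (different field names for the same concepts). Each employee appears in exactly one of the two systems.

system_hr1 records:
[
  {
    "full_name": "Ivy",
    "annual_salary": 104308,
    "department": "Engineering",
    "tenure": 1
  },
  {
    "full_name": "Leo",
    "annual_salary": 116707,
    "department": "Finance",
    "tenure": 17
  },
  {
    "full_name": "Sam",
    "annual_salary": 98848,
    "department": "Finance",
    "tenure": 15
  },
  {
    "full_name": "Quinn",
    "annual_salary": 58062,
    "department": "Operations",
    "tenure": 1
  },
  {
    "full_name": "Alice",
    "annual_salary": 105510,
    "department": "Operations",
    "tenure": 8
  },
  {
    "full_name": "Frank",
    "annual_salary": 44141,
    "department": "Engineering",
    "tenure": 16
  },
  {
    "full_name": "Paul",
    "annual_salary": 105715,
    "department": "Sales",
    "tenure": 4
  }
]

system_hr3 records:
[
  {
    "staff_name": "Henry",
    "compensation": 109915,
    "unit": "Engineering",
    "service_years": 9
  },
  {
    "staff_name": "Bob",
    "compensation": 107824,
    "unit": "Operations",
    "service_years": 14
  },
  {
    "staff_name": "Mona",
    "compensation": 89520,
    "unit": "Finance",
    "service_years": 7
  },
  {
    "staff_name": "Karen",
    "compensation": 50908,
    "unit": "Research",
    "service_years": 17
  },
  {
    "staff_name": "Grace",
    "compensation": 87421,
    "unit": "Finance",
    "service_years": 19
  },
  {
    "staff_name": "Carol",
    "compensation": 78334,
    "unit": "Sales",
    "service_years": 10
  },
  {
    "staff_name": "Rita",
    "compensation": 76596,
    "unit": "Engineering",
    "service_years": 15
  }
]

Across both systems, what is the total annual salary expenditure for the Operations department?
271396

Schema mappings:
- "department" (system_hr1) = "unit" (system_hr3) = department
- "annual_salary" (system_hr1) = "compensation" (system_hr3) = salary

Operations salaries from system_hr1: 163572
Operations salaries from system_hr3: 107824

Total: 163572 + 107824 = 271396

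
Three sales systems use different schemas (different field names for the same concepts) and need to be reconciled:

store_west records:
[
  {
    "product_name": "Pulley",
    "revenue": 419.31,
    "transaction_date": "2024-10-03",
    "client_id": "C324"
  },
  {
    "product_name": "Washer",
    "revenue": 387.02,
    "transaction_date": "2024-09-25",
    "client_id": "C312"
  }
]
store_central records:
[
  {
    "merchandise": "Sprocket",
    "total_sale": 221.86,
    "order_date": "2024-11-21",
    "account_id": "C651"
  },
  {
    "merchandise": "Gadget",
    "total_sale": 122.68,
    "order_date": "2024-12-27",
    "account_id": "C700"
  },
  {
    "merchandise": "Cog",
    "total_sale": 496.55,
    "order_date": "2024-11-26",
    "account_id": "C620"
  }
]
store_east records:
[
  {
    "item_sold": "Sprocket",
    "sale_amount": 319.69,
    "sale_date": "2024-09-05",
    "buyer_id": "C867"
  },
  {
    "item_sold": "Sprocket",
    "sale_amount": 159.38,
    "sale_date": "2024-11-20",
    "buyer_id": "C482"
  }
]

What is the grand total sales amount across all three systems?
2126.49

Schema reconciliation - all amount fields map to sale amount:

store_west (revenue): 806.33
store_central (total_sale): 841.09
store_east (sale_amount): 479.07

Grand total: 2126.49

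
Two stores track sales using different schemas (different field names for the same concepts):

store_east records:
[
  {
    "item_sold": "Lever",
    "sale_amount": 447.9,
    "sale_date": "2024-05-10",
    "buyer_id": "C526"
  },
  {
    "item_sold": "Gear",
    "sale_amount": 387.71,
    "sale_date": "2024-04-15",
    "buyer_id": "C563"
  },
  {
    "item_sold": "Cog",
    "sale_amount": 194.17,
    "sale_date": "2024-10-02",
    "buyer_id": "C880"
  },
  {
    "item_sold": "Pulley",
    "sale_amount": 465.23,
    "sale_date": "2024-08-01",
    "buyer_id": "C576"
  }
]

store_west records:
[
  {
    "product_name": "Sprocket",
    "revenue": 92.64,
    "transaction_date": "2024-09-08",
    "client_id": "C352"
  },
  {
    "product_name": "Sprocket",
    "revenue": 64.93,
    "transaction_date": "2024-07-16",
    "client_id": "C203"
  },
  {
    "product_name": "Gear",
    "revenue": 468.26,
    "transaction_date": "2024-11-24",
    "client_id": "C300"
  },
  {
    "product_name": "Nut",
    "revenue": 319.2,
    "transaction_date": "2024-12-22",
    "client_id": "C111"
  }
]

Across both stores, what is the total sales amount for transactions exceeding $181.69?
2282.47

Schema mapping: "sale_amount" (store_east) = "revenue" (store_west) = sale amount

Sum of sales > $181.69 in store_east: 1495.01
Sum of sales > $181.69 in store_west: 787.46

Total: 1495.01 + 787.46 = 2282.47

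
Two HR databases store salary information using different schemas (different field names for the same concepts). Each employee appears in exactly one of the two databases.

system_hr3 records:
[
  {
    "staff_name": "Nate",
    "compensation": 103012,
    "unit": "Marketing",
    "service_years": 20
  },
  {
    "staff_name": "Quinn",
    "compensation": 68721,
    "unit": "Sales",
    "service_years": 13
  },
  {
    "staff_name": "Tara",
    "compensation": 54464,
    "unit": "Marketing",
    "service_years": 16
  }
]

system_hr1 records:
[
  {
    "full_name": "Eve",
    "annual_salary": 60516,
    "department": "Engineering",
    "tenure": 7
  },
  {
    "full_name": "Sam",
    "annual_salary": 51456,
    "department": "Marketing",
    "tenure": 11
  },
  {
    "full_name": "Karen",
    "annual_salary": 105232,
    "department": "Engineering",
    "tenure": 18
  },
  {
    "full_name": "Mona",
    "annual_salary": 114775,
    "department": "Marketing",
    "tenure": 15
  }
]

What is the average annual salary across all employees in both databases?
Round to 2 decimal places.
79739.43

Schema mapping: "compensation" (system_hr3) = "annual_salary" (system_hr1) = annual salary

All salaries: [103012, 68721, 54464, 60516, 51456, 105232, 114775]
Sum: 558176
Count: 7
Average: 558176 / 7 = 79739.43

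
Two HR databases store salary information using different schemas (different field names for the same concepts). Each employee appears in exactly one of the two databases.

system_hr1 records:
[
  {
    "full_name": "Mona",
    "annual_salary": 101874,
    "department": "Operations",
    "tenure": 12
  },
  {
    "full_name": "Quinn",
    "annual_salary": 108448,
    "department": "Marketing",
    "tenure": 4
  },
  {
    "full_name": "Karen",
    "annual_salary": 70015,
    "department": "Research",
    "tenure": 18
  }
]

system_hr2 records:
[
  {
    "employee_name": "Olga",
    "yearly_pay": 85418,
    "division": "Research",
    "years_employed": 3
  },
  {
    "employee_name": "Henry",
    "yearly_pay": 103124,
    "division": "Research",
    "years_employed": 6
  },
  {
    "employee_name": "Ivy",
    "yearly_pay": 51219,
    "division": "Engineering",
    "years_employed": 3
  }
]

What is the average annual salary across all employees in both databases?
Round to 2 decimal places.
86683.00

Schema mapping: "annual_salary" (system_hr1) = "yearly_pay" (system_hr2) = annual salary

All salaries: [101874, 108448, 70015, 85418, 103124, 51219]
Sum: 520098
Count: 6
Average: 520098 / 6 = 86683.00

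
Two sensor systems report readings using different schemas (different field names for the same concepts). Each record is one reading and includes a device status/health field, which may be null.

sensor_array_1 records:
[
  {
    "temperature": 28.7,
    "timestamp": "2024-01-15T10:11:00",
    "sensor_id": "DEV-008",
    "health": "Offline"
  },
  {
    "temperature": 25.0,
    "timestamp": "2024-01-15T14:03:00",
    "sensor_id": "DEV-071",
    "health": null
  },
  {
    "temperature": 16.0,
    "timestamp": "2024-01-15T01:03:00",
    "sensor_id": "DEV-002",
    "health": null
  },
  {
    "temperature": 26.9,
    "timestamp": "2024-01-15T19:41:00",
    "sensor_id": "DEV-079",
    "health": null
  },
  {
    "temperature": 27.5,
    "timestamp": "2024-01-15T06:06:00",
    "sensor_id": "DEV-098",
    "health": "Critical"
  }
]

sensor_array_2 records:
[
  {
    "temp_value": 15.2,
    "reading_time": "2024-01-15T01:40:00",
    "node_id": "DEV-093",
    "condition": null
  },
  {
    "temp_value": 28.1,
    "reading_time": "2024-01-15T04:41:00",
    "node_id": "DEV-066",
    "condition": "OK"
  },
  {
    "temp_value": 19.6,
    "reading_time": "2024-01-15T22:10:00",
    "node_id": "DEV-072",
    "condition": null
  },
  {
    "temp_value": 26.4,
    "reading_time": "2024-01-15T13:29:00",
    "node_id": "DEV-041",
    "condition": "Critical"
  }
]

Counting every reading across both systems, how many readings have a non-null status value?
4

Schema mapping: "health" (sensor_array_1) = "condition" (sensor_array_2) = status

Non-null in sensor_array_1: 2
Non-null in sensor_array_2: 2

Total non-null: 2 + 2 = 4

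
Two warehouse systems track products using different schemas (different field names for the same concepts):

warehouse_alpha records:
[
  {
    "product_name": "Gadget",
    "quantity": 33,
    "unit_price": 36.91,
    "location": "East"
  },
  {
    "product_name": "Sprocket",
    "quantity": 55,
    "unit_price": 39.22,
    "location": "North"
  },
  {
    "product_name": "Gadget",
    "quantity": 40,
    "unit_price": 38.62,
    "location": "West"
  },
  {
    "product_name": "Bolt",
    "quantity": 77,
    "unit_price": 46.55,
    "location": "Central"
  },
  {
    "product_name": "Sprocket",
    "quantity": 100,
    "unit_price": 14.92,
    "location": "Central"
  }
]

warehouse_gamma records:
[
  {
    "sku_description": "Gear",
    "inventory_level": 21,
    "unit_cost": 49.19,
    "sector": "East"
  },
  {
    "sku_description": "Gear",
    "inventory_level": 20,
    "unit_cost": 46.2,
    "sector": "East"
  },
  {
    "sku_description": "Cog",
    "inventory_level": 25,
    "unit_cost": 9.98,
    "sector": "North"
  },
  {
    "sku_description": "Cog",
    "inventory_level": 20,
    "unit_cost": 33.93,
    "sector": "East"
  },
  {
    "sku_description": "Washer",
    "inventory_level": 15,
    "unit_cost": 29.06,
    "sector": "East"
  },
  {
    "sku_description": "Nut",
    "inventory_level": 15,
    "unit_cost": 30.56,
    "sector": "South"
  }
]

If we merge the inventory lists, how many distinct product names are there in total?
7

Schema mapping: "product_name" (warehouse_alpha) = "sku_description" (warehouse_gamma) = product name

Products in warehouse_alpha: ['Bolt', 'Gadget', 'Sprocket']
Products in warehouse_gamma: ['Cog', 'Gear', 'Nut', 'Washer']

Union (unique products): ['Bolt', 'Cog', 'Gadget', 'Gear', 'Nut', 'Sprocket', 'Washer']
Count: 7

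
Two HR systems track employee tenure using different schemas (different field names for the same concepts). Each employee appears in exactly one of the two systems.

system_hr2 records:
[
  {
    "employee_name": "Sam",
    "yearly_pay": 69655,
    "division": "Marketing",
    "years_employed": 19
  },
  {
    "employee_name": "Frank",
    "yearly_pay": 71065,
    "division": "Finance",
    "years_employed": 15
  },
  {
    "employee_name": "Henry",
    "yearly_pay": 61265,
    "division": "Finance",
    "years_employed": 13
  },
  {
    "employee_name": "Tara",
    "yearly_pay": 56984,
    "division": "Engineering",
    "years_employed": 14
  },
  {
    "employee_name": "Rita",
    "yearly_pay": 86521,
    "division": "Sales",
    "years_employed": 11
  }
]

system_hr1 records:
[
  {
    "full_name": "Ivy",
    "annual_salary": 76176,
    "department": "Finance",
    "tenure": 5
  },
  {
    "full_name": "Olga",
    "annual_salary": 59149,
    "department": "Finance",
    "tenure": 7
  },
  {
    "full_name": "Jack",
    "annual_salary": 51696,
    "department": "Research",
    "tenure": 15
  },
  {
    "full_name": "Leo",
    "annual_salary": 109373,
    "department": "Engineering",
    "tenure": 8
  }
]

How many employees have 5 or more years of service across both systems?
9

Reconcile schemas: "years_employed" (system_hr2) = "tenure" (system_hr1) = years of service

From system_hr2: 5 employees with >= 5 years
From system_hr1: 4 employees with >= 5 years

Total: 5 + 4 = 9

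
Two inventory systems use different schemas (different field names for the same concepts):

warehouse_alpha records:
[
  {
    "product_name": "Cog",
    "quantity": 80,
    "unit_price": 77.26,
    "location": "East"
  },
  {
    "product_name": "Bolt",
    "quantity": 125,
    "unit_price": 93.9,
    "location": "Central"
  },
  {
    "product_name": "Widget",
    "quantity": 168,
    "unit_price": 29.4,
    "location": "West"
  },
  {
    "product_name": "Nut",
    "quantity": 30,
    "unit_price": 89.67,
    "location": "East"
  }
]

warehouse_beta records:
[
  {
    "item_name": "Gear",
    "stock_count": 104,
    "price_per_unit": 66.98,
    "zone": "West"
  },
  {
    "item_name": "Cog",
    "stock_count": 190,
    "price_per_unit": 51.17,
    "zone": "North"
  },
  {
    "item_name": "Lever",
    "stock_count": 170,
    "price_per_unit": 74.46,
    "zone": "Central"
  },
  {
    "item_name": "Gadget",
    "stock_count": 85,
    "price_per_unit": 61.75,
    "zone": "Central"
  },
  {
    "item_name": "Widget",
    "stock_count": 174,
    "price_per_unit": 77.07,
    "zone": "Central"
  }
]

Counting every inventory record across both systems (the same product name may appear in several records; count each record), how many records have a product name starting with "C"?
2

Schema mapping: "product_name" (warehouse_alpha) = "item_name" (warehouse_beta) = product name

Records with product name starting with "C" in warehouse_alpha: 1
Records with product name starting with "C" in warehouse_beta: 1

Total: 1 + 1 = 2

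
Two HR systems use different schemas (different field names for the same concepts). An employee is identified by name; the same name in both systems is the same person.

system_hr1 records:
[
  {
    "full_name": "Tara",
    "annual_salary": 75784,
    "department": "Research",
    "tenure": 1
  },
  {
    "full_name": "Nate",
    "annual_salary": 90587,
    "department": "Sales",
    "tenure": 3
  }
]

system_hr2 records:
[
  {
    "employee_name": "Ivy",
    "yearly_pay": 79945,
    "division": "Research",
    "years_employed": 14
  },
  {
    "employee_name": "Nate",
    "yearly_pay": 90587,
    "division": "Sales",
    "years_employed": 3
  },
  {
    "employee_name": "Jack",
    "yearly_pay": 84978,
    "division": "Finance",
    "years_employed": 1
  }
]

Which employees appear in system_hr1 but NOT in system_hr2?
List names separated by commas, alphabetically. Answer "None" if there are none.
Tara

Schema mapping: "full_name" (system_hr1) = "employee_name" (system_hr2) = employee name

Names in system_hr1: ['Nate', 'Tara']
Names in system_hr2: ['Ivy', 'Jack', 'Nate']

In system_hr1 but not system_hr2: ['Tara']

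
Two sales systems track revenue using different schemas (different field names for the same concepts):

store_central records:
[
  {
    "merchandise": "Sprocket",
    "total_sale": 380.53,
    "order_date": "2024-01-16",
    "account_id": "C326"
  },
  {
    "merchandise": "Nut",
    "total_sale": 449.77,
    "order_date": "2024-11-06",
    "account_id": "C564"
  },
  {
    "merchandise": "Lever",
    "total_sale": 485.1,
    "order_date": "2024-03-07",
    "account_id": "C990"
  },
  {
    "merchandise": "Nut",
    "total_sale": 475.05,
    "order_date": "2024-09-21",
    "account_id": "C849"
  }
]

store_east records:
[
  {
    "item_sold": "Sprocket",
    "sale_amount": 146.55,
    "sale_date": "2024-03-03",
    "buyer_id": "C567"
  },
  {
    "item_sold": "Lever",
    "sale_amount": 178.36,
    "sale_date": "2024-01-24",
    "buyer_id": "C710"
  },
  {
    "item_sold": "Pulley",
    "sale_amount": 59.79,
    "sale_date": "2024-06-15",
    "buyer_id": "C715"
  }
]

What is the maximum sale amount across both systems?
485.1

Reconcile: "total_sale" (store_central) = "sale_amount" (store_east) = sale amount

Maximum in store_central: 485.1
Maximum in store_east: 178.36

Overall maximum: max(485.1, 178.36) = 485.1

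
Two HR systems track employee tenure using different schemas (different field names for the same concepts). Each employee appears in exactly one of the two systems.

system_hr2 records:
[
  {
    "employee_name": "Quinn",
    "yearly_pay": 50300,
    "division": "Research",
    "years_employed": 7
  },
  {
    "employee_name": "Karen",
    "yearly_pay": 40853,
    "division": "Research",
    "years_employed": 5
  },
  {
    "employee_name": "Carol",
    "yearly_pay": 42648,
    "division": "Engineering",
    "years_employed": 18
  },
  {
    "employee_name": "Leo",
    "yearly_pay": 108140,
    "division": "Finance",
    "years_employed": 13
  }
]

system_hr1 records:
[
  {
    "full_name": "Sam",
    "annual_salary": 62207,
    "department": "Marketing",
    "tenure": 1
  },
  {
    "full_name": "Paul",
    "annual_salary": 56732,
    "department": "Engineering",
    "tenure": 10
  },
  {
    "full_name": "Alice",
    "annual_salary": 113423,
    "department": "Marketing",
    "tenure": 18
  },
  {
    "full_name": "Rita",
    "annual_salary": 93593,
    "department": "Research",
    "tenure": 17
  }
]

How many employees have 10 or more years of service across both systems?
5

Reconcile schemas: "years_employed" (system_hr2) = "tenure" (system_hr1) = years of service

From system_hr2: 2 employees with >= 10 years
From system_hr1: 3 employees with >= 10 years

Total: 2 + 3 = 5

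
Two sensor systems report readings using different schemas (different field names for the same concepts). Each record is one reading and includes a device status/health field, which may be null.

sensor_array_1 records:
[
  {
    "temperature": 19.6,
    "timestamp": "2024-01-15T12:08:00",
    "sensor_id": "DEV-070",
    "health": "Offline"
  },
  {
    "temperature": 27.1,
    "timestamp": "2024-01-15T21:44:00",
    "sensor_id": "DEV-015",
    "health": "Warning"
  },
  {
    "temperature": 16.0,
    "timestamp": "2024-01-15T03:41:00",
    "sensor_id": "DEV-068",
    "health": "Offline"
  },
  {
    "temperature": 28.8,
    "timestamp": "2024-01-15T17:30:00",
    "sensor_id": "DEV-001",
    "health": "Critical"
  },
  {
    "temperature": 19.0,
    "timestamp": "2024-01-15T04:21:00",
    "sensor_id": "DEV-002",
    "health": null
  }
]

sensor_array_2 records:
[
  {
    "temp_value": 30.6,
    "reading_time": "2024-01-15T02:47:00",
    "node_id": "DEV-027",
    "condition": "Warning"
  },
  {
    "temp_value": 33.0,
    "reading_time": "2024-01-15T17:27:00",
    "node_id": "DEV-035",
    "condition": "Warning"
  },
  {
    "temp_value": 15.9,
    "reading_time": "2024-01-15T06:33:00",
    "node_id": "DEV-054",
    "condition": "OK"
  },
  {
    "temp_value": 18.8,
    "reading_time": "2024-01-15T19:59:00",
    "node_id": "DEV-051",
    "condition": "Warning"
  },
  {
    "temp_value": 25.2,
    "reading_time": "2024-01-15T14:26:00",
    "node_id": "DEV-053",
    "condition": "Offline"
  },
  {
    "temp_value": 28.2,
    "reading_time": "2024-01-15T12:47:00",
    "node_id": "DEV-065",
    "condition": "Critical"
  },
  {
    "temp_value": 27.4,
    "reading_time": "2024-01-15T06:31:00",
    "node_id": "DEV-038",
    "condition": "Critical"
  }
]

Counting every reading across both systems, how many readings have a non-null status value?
11

Schema mapping: "health" (sensor_array_1) = "condition" (sensor_array_2) = status

Non-null in sensor_array_1: 4
Non-null in sensor_array_2: 7

Total non-null: 4 + 7 = 11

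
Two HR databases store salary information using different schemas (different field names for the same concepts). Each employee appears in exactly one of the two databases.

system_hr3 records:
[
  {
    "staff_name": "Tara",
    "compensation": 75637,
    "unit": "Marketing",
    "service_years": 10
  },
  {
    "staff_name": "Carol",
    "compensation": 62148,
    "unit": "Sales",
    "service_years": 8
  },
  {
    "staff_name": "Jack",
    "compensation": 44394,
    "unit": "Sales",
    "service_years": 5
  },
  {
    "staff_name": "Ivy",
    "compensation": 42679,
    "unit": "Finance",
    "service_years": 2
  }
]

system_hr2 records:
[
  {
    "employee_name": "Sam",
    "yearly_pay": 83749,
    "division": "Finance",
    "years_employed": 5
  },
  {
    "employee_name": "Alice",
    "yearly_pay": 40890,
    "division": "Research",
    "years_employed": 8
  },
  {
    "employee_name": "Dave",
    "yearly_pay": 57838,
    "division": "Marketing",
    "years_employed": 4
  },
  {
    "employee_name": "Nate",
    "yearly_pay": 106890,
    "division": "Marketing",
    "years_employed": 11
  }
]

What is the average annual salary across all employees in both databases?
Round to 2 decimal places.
64278.13

Schema mapping: "compensation" (system_hr3) = "yearly_pay" (system_hr2) = annual salary

All salaries: [75637, 62148, 44394, 42679, 83749, 40890, 57838, 106890]
Sum: 514225
Count: 8
Average: 514225 / 8 = 64278.13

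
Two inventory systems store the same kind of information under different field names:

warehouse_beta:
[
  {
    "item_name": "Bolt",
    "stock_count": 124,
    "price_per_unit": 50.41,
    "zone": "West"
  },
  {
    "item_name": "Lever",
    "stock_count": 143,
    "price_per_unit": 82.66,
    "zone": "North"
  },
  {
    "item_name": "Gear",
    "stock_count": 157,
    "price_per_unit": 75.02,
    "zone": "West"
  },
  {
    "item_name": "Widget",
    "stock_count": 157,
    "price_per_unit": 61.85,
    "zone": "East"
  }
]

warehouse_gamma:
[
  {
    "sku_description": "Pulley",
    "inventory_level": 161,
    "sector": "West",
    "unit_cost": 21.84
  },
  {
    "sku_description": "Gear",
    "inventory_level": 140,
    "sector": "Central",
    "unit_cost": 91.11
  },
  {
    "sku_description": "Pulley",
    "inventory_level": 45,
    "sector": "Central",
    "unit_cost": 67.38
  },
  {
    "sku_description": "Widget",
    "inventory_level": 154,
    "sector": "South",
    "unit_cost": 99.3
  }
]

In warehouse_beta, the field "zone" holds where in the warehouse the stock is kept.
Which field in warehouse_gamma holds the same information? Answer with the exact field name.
sector

In warehouse_beta, "zone" holds where in the warehouse the stock is kept.
The fields in warehouse_gamma are: "sku_description", "inventory_level", "sector", "unit_cost".
"sector" is the match: the name refers to the same concept and its values are area labels (e.g. 'Central', 'South').
The other fields ("sku_description", "inventory_level", "unit_cost") hold different kinds of data.

So "zone" in warehouse_beta corresponds to "sector" in warehouse_gamma.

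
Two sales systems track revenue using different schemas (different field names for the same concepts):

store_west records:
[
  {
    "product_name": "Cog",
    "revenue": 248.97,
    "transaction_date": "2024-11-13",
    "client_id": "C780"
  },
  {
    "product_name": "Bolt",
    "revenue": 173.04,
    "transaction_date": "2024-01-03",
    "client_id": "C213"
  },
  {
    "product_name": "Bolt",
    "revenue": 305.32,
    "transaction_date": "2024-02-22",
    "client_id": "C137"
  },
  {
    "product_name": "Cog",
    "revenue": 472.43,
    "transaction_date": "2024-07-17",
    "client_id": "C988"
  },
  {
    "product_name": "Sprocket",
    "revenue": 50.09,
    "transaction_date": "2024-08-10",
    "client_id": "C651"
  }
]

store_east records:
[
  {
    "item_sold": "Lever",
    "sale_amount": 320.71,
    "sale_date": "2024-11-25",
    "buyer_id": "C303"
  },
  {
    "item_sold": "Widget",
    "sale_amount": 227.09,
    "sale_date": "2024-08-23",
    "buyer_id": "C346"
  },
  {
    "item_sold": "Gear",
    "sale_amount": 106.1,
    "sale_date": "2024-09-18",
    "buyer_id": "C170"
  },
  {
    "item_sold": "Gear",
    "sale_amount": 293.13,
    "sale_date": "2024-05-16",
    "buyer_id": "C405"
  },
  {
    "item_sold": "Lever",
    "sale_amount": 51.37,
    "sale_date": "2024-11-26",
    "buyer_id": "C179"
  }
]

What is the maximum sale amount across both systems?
472.43

Reconcile: "revenue" (store_west) = "sale_amount" (store_east) = sale amount

Maximum in store_west: 472.43
Maximum in store_east: 320.71

Overall maximum: max(472.43, 320.71) = 472.43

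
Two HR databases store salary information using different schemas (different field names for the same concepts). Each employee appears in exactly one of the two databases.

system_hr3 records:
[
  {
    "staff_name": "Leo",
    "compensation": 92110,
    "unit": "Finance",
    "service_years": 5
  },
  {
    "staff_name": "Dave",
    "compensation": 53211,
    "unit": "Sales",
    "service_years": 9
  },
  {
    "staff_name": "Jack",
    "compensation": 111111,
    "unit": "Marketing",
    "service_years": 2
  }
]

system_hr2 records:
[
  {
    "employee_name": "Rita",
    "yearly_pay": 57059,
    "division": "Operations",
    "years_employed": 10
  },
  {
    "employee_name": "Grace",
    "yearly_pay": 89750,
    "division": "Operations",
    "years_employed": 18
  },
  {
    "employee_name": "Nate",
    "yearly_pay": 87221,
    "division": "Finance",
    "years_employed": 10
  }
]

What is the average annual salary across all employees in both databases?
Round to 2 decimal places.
81743.67

Schema mapping: "compensation" (system_hr3) = "yearly_pay" (system_hr2) = annual salary

All salaries: [92110, 53211, 111111, 57059, 89750, 87221]
Sum: 490462
Count: 6
Average: 490462 / 6 = 81743.67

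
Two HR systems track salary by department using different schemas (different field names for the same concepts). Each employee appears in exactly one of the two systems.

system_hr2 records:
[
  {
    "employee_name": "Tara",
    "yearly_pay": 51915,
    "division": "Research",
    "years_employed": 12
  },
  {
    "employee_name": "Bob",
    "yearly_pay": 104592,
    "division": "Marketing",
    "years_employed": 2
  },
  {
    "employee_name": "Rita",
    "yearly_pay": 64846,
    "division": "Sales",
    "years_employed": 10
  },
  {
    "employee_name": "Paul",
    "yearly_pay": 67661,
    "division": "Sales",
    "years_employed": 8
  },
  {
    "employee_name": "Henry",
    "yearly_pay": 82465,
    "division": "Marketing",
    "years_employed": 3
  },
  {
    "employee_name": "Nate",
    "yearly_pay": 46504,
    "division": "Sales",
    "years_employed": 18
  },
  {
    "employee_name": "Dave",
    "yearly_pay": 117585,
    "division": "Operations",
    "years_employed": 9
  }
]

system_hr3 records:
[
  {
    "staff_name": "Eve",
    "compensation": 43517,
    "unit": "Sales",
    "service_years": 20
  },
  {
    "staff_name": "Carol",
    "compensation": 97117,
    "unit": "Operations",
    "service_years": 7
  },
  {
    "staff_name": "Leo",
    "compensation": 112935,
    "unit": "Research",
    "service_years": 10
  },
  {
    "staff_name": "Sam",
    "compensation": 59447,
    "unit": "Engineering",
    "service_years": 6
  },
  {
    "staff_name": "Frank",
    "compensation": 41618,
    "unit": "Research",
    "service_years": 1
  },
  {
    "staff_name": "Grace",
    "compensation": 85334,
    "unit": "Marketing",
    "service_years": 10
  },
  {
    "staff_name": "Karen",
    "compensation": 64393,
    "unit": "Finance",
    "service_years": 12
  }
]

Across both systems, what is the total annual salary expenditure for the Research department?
206468

Schema mappings:
- "division" (system_hr2) = "unit" (system_hr3) = department
- "yearly_pay" (system_hr2) = "compensation" (system_hr3) = salary

Research salaries from system_hr2: 51915
Research salaries from system_hr3: 154553

Total: 51915 + 154553 = 206468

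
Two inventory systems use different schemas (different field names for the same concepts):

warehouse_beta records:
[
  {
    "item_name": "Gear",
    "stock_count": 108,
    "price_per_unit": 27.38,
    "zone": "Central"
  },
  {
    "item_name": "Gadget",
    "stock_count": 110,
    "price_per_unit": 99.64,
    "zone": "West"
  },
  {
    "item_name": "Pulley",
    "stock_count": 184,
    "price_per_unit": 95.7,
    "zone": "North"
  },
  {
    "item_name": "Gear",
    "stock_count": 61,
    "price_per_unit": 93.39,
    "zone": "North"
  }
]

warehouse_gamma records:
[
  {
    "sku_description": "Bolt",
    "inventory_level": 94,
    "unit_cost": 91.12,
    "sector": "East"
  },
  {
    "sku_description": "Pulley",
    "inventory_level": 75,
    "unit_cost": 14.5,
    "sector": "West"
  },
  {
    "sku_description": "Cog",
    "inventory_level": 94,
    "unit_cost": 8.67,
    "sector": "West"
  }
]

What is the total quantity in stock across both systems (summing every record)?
726

To reconcile these schemas, identify the field holding the quantity in stock in each system:
1. In warehouse_beta it is "stock_count"
2. In warehouse_gamma it is "inventory_level"

From warehouse_beta: 108 + 110 + 184 + 61 = 463
From warehouse_gamma: 94 + 75 + 94 = 263

Total: 463 + 263 = 726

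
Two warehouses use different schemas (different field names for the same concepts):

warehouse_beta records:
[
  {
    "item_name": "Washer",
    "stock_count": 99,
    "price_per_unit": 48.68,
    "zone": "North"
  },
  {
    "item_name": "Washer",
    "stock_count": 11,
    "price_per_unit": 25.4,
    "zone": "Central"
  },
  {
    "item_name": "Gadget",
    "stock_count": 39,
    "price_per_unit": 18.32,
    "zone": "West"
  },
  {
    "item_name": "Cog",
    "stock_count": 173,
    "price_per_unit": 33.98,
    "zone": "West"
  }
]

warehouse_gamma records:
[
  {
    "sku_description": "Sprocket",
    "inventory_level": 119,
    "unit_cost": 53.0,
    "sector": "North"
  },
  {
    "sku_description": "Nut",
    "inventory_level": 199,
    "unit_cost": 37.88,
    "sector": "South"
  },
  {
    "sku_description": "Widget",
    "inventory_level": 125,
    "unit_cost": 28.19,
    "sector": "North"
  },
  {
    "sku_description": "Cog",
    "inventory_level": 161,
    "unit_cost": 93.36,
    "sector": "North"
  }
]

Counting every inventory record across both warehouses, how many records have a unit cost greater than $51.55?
2

Schema mapping: "price_per_unit" (warehouse_beta) = "unit_cost" (warehouse_gamma) = unit cost

Records > $51.55 in warehouse_beta: 0
Records > $51.55 in warehouse_gamma: 2

Total count: 0 + 2 = 2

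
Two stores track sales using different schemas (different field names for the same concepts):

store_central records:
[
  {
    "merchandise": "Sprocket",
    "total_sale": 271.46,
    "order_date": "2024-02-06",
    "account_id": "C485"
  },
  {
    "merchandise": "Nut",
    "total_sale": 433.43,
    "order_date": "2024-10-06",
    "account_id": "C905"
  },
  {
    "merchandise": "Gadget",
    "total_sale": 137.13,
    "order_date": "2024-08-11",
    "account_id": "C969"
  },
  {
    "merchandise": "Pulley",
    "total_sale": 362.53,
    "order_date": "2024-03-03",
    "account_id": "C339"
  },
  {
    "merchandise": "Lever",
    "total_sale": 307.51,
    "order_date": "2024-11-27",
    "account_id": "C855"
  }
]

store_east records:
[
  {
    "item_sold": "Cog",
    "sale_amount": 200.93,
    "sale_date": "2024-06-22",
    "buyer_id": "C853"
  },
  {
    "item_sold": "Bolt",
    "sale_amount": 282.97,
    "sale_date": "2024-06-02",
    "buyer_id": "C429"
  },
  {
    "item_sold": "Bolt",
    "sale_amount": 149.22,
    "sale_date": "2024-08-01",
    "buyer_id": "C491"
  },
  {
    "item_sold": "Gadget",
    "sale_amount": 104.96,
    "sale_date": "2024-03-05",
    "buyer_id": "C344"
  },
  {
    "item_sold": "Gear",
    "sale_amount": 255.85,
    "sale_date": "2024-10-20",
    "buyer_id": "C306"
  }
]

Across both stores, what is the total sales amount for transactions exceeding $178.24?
2114.68

Schema mapping: "total_sale" (store_central) = "sale_amount" (store_east) = sale amount

Sum of sales > $178.24 in store_central: 1374.93
Sum of sales > $178.24 in store_east: 739.75

Total: 1374.93 + 739.75 = 2114.68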